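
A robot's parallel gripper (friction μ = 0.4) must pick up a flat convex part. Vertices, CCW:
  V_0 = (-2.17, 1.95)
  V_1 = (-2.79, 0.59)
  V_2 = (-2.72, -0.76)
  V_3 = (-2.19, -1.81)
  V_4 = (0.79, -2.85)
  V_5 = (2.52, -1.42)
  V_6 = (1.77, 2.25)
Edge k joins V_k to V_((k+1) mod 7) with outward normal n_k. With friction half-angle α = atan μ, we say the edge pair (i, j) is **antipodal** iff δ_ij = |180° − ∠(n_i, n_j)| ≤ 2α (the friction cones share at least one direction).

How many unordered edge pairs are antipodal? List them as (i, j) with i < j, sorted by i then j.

α = atan 0.4 = 21.80°;  2α = 43.60°
n_0 = (-0.9099, +0.4148)
n_1 = (-0.9987, -0.0518)
n_2 = (-0.8927, -0.4506)
n_3 = (-0.3295, -0.9442)
n_4 = (+0.6371, -0.7708)
n_5 = (+0.9798, +0.2002)
n_6 = (-0.0759, +0.9971)
  (0,1): δ = 152.52°  ·
  (0,2): δ = 128.71°  ·
  (0,3): δ = 84.73°  ·
  (0,4): δ = 25.92°  ✓
  (0,5): δ = 36.06°  ✓
  (0,6): δ = 118.86°  ·
  (1,2): δ = 156.19°  ·
  (1,3): δ = 112.21°  ·
  (1,4): δ = 53.39°  ·
  (1,5): δ = 8.58°  ✓
  (1,6): δ = 91.39°  ·
  (2,3): δ = 136.02°  ·
  (2,4): δ = 77.21°  ·
  (2,5): δ = 15.23°  ✓
  (2,6): δ = 67.57°  ·
  (3,4): δ = 121.18°  ·
  (3,5): δ = 59.21°  ·
  (3,6): δ = 23.59°  ✓
  (4,5): δ = 118.03°  ·
  (4,6): δ = 35.22°  ✓
  (5,6): δ = 97.20°  ·
antipodal pairs: 6

count = 6; pairs: (0,4), (0,5), (1,5), (2,5), (3,6), (4,6)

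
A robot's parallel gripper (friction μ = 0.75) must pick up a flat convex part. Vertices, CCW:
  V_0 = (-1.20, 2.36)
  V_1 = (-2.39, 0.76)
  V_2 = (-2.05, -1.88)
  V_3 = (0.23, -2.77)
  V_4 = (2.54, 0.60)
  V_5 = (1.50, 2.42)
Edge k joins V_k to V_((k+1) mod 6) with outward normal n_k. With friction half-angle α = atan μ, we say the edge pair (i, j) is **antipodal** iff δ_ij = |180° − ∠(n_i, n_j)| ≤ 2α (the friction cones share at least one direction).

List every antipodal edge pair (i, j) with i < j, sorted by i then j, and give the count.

α = atan 0.75 = 36.87°;  2α = 73.74°
n_0 = (-0.8024, +0.5968)
n_1 = (-0.9918, -0.1277)
n_2 = (-0.3636, -0.9315)
n_3 = (+0.8248, -0.5654)
n_4 = (+0.8682, +0.4961)
n_5 = (-0.0222, +0.9998)
  (0,1): δ = 136.02°  ·
  (0,2): δ = 74.68°  ·
  (0,3): δ = 2.21°  ✓
  (0,4): δ = 66.38°  ✓
  (0,5): δ = 127.91°  ·
  (1,2): δ = 118.66°  ·
  (1,3): δ = 41.77°  ✓
  (1,4): δ = 22.41°  ✓
  (1,5): δ = 83.93°  ·
  (2,3): δ = 103.11°  ·
  (2,4): δ = 38.93°  ✓
  (2,5): δ = 22.60°  ✓
  (3,4): δ = 115.83°  ·
  (3,5): δ = 54.30°  ✓
  (4,5): δ = 118.47°  ·
antipodal pairs: 7

count = 7; pairs: (0,3), (0,4), (1,3), (1,4), (2,4), (2,5), (3,5)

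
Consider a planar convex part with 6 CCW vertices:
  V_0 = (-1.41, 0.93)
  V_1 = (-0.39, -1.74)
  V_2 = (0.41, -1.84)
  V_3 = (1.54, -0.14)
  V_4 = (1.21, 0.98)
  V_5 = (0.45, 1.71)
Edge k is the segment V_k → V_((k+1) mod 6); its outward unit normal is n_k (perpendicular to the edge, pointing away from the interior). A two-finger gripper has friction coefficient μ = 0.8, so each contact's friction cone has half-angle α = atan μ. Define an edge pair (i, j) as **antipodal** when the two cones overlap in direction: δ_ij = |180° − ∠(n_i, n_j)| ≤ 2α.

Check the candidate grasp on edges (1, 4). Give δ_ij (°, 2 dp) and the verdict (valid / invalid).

α = atan 0.8 = 38.66°;  2α = 77.32°
edge 1: e_1 = (+0.80, -0.10);  n_1 = (-0.1240, -0.9923)
edge 4: e_4 = (-0.76, +0.73);  n_4 = (+0.6927, +0.7212)
∠(n_1, n_4) = 143.28°
δ = |180° − 143.28°| = 36.72°
36.72° ≤ 2α = 77.32°  →  valid

δ = 36.72°, valid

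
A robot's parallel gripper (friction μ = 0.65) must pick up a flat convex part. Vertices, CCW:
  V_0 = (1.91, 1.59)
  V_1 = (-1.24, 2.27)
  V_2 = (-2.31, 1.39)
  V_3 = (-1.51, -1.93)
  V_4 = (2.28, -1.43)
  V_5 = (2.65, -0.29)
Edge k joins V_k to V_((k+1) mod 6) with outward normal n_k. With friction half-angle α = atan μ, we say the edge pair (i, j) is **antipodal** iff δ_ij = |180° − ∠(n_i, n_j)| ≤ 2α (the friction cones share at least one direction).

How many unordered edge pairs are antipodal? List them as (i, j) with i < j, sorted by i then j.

α = atan 0.65 = 33.02°;  2α = 66.05°
n_0 = (+0.2110, +0.9775)
n_1 = (-0.6352, +0.7723)
n_2 = (-0.9722, -0.2343)
n_3 = (+0.1308, -0.9914)
n_4 = (+0.9512, -0.3087)
n_5 = (+0.9305, +0.3663)
  (0,1): δ = 128.38°  ·
  (0,2): δ = 64.27°  ✓
  (0,3): δ = 19.70°  ✓
  (0,4): δ = 84.20°  ·
  (0,5): δ = 123.67°  ·
  (1,2): δ = 115.89°  ·
  (1,3): δ = 31.92°  ✓
  (1,4): δ = 32.58°  ✓
  (1,5): δ = 72.05°  ·
  (2,3): δ = 96.03°  ·
  (2,4): δ = 31.53°  ✓
  (2,5): δ = 7.94°  ✓
  (3,4): δ = 115.50°  ·
  (3,5): δ = 76.03°  ·
  (4,5): δ = 140.53°  ·
antipodal pairs: 6

count = 6; pairs: (0,2), (0,3), (1,3), (1,4), (2,4), (2,5)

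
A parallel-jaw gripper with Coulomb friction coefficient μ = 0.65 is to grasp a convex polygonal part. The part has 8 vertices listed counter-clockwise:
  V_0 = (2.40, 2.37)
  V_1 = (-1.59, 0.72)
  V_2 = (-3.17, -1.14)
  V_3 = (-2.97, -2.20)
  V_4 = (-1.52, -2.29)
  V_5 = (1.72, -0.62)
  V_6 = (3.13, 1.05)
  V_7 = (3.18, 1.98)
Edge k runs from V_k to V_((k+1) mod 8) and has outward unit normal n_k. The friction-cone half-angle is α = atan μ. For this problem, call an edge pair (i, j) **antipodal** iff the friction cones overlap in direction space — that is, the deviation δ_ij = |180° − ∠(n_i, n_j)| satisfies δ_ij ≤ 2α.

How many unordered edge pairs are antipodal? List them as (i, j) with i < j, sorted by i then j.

count = 13; pairs: (0,3), (0,4), (0,5), (0,6), (1,3), (1,4), (1,5), (1,6), (2,5), (2,6), (2,7), (3,7), (4,7)

α = atan 0.65 = 33.02°;  2α = 66.05°
n_0 = (-0.3821, +0.9241)
n_1 = (-0.7621, +0.6474)
n_2 = (-0.9827, -0.1854)
n_3 = (-0.0619, -0.9981)
n_4 = (+0.4582, -0.8889)
n_5 = (+0.7641, -0.6451)
n_6 = (+0.9986, -0.0537)
n_7 = (+0.4472, +0.8944)
  (0,1): δ = 152.81°  ·
  (0,2): δ = 101.78°  ·
  (0,3): δ = 26.02°  ✓
  (0,4): δ = 4.80°  ✓
  (0,5): δ = 27.36°  ✓
  (0,6): δ = 64.46°  ✓
  (0,7): δ = 130.97°  ·
  (1,2): δ = 128.97°  ·
  (1,3): δ = 53.21°  ✓
  (1,4): δ = 22.39°  ✓
  (1,5): δ = 0.17°  ✓
  (1,6): δ = 37.27°  ✓
  (1,7): δ = 103.78°  ·
  (2,3): δ = 104.24°  ·
  (2,4): δ = 73.42°  ·
  (2,5): δ = 50.86°  ✓
  (2,6): δ = 13.76°  ✓
  (2,7): δ = 52.75°  ✓
  (3,4): δ = 149.18°  ·
  (3,5): δ = 126.62°  ·
  (3,6): δ = 89.53°  ·
  (3,7): δ = 23.01°  ✓
  (4,5): δ = 157.44°  ·
  (4,6): δ = 120.35°  ·
  (4,7): δ = 53.83°  ✓
  (5,6): δ = 142.90°  ·
  (5,7): δ = 76.39°  ·
  (6,7): δ = 113.49°  ·
antipodal pairs: 13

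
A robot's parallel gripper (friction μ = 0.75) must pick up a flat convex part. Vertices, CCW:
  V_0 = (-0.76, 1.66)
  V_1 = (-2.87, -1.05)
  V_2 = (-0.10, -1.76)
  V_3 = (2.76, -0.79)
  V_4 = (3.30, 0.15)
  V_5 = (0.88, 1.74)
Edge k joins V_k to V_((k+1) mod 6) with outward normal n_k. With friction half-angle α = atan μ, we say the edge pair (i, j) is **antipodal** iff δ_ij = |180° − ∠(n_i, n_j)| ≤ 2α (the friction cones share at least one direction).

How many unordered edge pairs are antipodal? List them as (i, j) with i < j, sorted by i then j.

count = 8; pairs: (0,1), (0,2), (0,3), (1,4), (1,5), (2,4), (2,5), (3,5)

α = atan 0.75 = 36.87°;  2α = 73.74°
n_0 = (-0.7890, +0.6143)
n_1 = (-0.2483, -0.9687)
n_2 = (+0.3212, -0.9470)
n_3 = (+0.8671, -0.4981)
n_4 = (+0.5491, +0.8358)
n_5 = (-0.0487, +0.9988)
  (0,1): δ = 66.47°  ✓
  (0,2): δ = 33.36°  ✓
  (0,3): δ = 8.03°  ✓
  (0,4): δ = 94.60°  ·
  (0,5): δ = 130.70°  ·
  (1,2): δ = 146.89°  ·
  (1,3): δ = 105.50°  ·
  (1,4): δ = 18.93°  ✓
  (1,5): δ = 17.17°  ✓
  (2,3): δ = 138.61°  ·
  (2,4): δ = 52.04°  ✓
  (2,5): δ = 15.94°  ✓
  (3,4): δ = 93.43°  ·
  (3,5): δ = 57.33°  ✓
  (4,5): δ = 143.90°  ·
antipodal pairs: 8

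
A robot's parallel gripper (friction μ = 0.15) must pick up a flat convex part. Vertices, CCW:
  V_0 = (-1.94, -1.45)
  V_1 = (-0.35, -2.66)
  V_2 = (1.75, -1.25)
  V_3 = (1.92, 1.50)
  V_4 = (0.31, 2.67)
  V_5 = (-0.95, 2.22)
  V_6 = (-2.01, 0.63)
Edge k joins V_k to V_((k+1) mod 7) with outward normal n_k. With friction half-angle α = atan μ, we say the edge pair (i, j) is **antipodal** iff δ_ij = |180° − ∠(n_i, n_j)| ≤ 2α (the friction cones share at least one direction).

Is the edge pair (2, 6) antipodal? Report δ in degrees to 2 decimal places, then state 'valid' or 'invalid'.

α = atan 0.15 = 8.53°;  2α = 17.06°
edge 2: e_2 = (+0.17, +2.75);  n_2 = (+0.9981, -0.0617)
edge 6: e_6 = (+0.07, -2.08);  n_6 = (-0.9994, -0.0336)
∠(n_2, n_6) = 174.54°
δ = |180° − 174.54°| = 5.46°
5.46° ≤ 2α = 17.06°  →  valid

δ = 5.46°, valid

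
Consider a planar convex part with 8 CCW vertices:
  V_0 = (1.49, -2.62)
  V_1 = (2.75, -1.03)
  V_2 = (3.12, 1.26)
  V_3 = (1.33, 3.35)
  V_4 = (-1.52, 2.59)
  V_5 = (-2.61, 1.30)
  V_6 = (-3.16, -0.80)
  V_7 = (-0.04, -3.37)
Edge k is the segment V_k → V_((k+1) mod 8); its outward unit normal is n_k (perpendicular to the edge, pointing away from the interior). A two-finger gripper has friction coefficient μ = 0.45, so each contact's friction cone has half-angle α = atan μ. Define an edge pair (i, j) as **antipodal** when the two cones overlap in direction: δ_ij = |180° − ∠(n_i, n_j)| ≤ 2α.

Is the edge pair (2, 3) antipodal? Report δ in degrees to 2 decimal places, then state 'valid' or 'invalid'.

α = atan 0.45 = 24.23°;  2α = 48.46°
edge 2: e_2 = (-1.79, +2.09);  n_2 = (+0.7595, +0.6505)
edge 3: e_3 = (-2.85, -0.76);  n_3 = (-0.2577, +0.9662)
∠(n_2, n_3) = 64.35°
δ = |180° − 64.35°| = 115.65°
115.65° > 2α = 48.46°  →  invalid

δ = 115.65°, invalid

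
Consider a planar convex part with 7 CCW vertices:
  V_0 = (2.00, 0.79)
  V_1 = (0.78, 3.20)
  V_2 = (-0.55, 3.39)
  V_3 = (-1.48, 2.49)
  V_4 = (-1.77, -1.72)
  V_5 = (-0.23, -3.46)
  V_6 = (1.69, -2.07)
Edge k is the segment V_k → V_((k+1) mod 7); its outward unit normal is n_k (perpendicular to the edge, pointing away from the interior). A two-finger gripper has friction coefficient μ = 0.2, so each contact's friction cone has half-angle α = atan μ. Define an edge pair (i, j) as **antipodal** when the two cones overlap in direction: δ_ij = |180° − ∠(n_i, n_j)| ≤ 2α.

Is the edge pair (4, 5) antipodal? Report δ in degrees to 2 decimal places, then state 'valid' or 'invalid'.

α = atan 0.2 = 11.31°;  2α = 22.62°
edge 4: e_4 = (+1.54, -1.74);  n_4 = (-0.7488, -0.6628)
edge 5: e_5 = (+1.92, +1.39);  n_5 = (+0.5864, -0.8100)
∠(n_4, n_5) = 84.39°
δ = |180° − 84.39°| = 95.61°
95.61° > 2α = 22.62°  →  invalid

δ = 95.61°, invalid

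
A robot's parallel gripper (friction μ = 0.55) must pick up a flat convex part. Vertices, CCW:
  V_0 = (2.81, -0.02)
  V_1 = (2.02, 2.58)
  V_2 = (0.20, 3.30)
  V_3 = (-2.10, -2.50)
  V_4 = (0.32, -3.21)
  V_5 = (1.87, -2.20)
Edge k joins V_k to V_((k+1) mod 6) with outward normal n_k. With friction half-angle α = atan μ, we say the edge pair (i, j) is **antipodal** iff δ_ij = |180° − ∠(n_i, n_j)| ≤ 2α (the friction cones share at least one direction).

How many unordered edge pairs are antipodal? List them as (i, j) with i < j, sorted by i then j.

count = 6; pairs: (0,2), (0,3), (1,3), (1,4), (2,4), (2,5)

α = atan 0.55 = 28.81°;  2α = 57.62°
n_0 = (+0.9568, +0.2907)
n_1 = (+0.3679, +0.9299)
n_2 = (-0.9296, +0.3686)
n_3 = (-0.2815, -0.9596)
n_4 = (+0.5459, -0.8378)
n_5 = (+0.9183, -0.3960)
  (0,1): δ = 128.49°  ·
  (0,2): δ = 38.53°  ✓
  (0,3): δ = 56.75°  ✓
  (0,4): δ = 106.19°  ·
  (0,5): δ = 139.77°  ·
  (1,2): δ = 90.05°  ·
  (1,3): δ = 5.23°  ✓
  (1,4): δ = 54.67°  ✓
  (1,5): δ = 88.26°  ·
  (2,3): δ = 84.72°  ·
  (2,4): δ = 35.28°  ✓
  (2,5): δ = 1.69°  ✓
  (3,4): δ = 130.56°  ·
  (3,5): δ = 96.97°  ·
  (4,5): δ = 146.41°  ·
antipodal pairs: 6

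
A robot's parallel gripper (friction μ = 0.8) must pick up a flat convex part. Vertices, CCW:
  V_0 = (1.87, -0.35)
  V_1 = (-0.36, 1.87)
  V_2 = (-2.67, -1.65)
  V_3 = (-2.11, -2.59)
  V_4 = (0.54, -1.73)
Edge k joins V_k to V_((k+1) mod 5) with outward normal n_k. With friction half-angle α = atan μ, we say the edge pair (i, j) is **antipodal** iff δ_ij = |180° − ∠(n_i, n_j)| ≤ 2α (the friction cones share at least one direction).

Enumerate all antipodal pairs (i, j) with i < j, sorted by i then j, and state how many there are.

α = atan 0.8 = 38.66°;  2α = 77.32°
n_0 = (+0.7055, +0.7087)
n_1 = (-0.8360, +0.5487)
n_2 = (-0.8591, -0.5118)
n_3 = (+0.3087, -0.9512)
n_4 = (+0.7200, -0.6939)
  (0,1): δ = 78.40°  ·
  (0,2): δ = 14.34°  ✓
  (0,3): δ = 62.85°  ✓
  (0,4): δ = 90.93°  ·
  (1,2): δ = 115.94°  ·
  (1,3): δ = 38.75°  ✓
  (1,4): δ = 10.67°  ✓
  (2,3): δ = 102.80°  ·
  (2,4): δ = 74.73°  ✓
  (3,4): δ = 151.92°  ·
antipodal pairs: 5

count = 5; pairs: (0,2), (0,3), (1,3), (1,4), (2,4)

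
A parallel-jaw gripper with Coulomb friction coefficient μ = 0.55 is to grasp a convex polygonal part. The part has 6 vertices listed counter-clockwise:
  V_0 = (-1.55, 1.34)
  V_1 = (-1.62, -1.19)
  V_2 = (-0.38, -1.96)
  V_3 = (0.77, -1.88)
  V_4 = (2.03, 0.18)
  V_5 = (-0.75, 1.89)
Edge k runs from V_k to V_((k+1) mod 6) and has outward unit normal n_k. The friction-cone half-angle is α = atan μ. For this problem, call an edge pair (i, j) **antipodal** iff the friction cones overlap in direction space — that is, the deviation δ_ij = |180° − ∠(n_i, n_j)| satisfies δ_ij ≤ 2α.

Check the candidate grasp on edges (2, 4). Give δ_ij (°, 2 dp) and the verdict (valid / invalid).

α = atan 0.55 = 28.81°;  2α = 57.62°
edge 2: e_2 = (+1.15, +0.08);  n_2 = (+0.0694, -0.9976)
edge 4: e_4 = (-2.78, +1.71);  n_4 = (+0.5239, +0.8518)
∠(n_2, n_4) = 144.42°
δ = |180° − 144.42°| = 35.58°
35.58° ≤ 2α = 57.62°  →  valid

δ = 35.58°, valid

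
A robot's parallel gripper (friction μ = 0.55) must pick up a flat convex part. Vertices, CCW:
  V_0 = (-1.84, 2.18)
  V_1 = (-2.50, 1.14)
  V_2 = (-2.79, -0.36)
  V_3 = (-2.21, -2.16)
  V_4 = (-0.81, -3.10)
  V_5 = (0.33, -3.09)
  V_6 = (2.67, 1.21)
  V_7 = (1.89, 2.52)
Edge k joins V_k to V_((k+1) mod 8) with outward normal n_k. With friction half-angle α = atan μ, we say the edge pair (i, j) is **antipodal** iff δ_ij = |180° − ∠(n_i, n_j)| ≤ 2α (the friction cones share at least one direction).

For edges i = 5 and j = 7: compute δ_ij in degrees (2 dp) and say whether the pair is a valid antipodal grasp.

δ = 56.24°, valid

α = atan 0.55 = 28.81°;  2α = 57.62°
edge 5: e_5 = (+2.34, +4.30);  n_5 = (+0.8784, -0.4780)
edge 7: e_7 = (-3.73, -0.34);  n_7 = (-0.0908, +0.9959)
∠(n_5, n_7) = 123.76°
δ = |180° − 123.76°| = 56.24°
56.24° ≤ 2α = 57.62°  →  valid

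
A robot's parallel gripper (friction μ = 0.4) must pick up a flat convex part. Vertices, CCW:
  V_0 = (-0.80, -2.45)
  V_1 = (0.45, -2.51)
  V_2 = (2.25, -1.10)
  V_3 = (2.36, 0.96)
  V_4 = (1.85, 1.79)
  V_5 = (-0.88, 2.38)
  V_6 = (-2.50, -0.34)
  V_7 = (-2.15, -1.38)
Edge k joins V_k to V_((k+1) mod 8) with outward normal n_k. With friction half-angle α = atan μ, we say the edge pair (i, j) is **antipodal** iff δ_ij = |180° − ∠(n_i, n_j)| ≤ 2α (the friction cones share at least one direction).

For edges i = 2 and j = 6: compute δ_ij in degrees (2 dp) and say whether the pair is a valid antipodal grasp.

δ = 21.66°, valid

α = atan 0.4 = 21.80°;  2α = 43.60°
edge 2: e_2 = (+0.11, +2.06);  n_2 = (+0.9986, -0.0533)
edge 6: e_6 = (+0.35, -1.04);  n_6 = (-0.9478, -0.3190)
∠(n_2, n_6) = 158.34°
δ = |180° − 158.34°| = 21.66°
21.66° ≤ 2α = 43.60°  →  valid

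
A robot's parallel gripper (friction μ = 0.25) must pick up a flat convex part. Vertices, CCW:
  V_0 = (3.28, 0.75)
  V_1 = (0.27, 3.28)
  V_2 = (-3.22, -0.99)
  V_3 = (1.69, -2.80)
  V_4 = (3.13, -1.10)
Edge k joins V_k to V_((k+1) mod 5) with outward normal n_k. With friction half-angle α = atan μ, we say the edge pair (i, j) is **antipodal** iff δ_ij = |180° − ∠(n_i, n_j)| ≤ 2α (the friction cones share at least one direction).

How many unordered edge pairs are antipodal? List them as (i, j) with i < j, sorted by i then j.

α = atan 0.25 = 14.04°;  2α = 28.07°
n_0 = (+0.6434, +0.7655)
n_1 = (-0.7743, +0.6328)
n_2 = (-0.3459, -0.9383)
n_3 = (+0.7630, -0.6463)
n_4 = (+0.9967, -0.0808)
  (0,1): δ = 89.21°  ·
  (0,2): δ = 19.81°  ✓
  (0,3): δ = 89.78°  ·
  (0,4): δ = 125.41°  ·
  (1,2): δ = 70.98°  ·
  (1,3): δ = 1.01°  ✓
  (1,4): δ = 34.62°  ·
  (2,3): δ = 110.03°  ·
  (2,4): δ = 74.40°  ·
  (3,4): δ = 144.37°  ·
antipodal pairs: 2

count = 2; pairs: (0,2), (1,3)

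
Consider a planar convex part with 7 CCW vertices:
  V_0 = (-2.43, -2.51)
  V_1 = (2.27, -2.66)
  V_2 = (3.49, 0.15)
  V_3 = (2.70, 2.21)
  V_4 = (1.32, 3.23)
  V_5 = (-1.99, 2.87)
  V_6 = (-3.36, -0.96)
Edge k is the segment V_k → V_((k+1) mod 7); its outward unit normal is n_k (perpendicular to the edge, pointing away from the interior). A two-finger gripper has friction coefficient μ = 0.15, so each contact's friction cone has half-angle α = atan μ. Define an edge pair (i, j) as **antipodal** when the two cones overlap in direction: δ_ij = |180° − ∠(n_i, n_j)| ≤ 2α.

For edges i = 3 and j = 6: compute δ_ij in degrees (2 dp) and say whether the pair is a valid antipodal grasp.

α = atan 0.15 = 8.53°;  2α = 17.06°
edge 3: e_3 = (-1.38, +1.02);  n_3 = (+0.5944, +0.8042)
edge 6: e_6 = (+0.93, -1.55);  n_6 = (-0.8575, -0.5145)
∠(n_3, n_6) = 157.43°
δ = |180° − 157.43°| = 22.57°
22.57° > 2α = 17.06°  →  invalid

δ = 22.57°, invalid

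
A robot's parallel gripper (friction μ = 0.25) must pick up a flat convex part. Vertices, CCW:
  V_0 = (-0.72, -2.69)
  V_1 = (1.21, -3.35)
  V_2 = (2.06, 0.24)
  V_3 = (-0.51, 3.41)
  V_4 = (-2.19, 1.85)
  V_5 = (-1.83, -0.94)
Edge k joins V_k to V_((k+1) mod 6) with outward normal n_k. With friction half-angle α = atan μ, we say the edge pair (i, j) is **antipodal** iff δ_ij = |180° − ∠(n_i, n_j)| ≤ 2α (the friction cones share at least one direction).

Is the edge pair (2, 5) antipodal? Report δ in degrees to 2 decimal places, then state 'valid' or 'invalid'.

α = atan 0.25 = 14.04°;  2α = 28.07°
edge 2: e_2 = (-2.57, +3.17);  n_2 = (+0.7768, +0.6298)
edge 5: e_5 = (+1.11, -1.75);  n_5 = (-0.8445, -0.5356)
∠(n_2, n_5) = 173.35°
δ = |180° − 173.35°| = 6.65°
6.65° ≤ 2α = 28.07°  →  valid

δ = 6.65°, valid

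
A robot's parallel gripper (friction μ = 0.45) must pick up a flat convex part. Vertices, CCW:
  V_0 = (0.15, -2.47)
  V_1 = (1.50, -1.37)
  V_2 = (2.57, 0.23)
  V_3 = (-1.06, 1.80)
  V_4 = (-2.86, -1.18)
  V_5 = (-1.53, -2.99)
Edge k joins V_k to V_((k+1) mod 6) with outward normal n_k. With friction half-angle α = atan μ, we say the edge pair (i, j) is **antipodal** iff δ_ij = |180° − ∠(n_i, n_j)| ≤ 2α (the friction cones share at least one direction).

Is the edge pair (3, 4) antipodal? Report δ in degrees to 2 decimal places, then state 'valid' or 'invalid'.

α = atan 0.45 = 24.23°;  2α = 48.46°
edge 3: e_3 = (-1.80, -2.98);  n_3 = (-0.8560, +0.5170)
edge 4: e_4 = (+1.33, -1.81);  n_4 = (-0.8058, -0.5921)
∠(n_3, n_4) = 67.44°
δ = |180° − 67.44°| = 112.56°
112.56° > 2α = 48.46°  →  invalid

δ = 112.56°, invalid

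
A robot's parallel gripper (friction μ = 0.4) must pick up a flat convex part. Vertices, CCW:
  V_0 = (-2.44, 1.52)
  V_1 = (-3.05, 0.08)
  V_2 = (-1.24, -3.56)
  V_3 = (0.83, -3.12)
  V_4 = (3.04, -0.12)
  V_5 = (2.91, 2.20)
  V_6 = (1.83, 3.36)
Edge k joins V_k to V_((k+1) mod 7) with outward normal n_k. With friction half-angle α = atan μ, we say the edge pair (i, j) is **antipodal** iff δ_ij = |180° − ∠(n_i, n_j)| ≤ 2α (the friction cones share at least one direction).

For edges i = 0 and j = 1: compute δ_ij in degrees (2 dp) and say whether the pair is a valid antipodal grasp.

α = atan 0.4 = 21.80°;  2α = 43.60°
edge 0: e_0 = (-0.61, -1.44);  n_0 = (-0.9208, +0.3901)
edge 1: e_1 = (+1.81, -3.64);  n_1 = (-0.8954, -0.4452)
∠(n_0, n_1) = 49.40°
δ = |180° − 49.40°| = 130.60°
130.60° > 2α = 43.60°  →  invalid

δ = 130.60°, invalid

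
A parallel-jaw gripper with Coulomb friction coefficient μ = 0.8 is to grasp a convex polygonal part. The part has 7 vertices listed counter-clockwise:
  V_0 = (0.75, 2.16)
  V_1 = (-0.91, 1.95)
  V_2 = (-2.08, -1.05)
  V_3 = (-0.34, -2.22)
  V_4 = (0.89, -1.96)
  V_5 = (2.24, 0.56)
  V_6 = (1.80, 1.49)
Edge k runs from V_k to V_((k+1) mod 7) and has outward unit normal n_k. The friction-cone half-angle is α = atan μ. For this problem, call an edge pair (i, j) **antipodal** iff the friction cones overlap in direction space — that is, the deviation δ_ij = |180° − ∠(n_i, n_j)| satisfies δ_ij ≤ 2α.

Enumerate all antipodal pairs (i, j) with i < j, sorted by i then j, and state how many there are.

α = atan 0.8 = 38.66°;  2α = 77.32°
n_0 = (-0.1255, +0.9921)
n_1 = (-0.9317, +0.3633)
n_2 = (-0.5580, -0.8298)
n_3 = (+0.2068, -0.9784)
n_4 = (+0.8815, -0.4722)
n_5 = (+0.9039, +0.4277)
n_6 = (+0.5379, +0.8430)
  (0,1): δ = 118.52°  ·
  (0,2): δ = 41.13°  ✓
  (0,3): δ = 4.73°  ✓
  (0,4): δ = 54.61°  ✓
  (0,5): δ = 108.11°  ·
  (0,6): δ = 140.25°  ·
  (1,2): δ = 102.61°  ·
  (1,3): δ = 56.76°  ✓
  (1,4): δ = 6.87°  ✓
  (1,5): δ = 46.63°  ✓
  (1,6): δ = 78.76°  ·
  (2,3): δ = 134.15°  ·
  (2,4): δ = 84.26°  ·
  (2,5): δ = 30.76°  ✓
  (2,6): δ = 1.38°  ✓
  (3,4): δ = 130.11°  ·
  (3,5): δ = 76.62°  ✓
  (3,6): δ = 44.48°  ✓
  (4,5): δ = 126.50°  ·
  (4,6): δ = 94.36°  ·
  (5,6): δ = 147.86°  ·
antipodal pairs: 10

count = 10; pairs: (0,2), (0,3), (0,4), (1,3), (1,4), (1,5), (2,5), (2,6), (3,5), (3,6)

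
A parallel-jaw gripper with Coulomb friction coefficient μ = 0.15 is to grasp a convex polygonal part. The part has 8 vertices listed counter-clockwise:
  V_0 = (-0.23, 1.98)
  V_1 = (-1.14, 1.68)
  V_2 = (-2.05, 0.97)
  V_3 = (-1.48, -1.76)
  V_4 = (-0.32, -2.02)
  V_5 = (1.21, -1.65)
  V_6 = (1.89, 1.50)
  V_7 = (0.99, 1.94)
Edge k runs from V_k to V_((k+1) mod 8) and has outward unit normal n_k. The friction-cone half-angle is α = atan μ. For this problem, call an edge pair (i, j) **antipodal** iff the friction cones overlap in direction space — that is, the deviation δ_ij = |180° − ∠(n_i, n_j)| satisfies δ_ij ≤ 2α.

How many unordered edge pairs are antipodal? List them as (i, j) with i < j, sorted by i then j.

count = 4; pairs: (0,4), (3,6), (3,7), (4,7)

α = atan 0.15 = 8.53°;  2α = 17.06°
n_0 = (-0.3131, +0.9497)
n_1 = (-0.6151, +0.7884)
n_2 = (-0.9789, -0.2044)
n_3 = (-0.2187, -0.9758)
n_4 = (+0.2351, -0.9720)
n_5 = (+0.9775, -0.2110)
n_6 = (+0.4392, +0.8984)
n_7 = (+0.0328, +0.9995)
  (0,1): δ = 160.28°  ·
  (0,2): δ = 96.45°  ·
  (0,3): δ = 30.88°  ·
  (0,4): δ = 4.65°  ✓
  (0,5): δ = 59.57°  ·
  (0,6): δ = 135.70°  ·
  (0,7): δ = 159.88°  ·
  (1,2): δ = 116.17°  ·
  (1,3): δ = 50.60°  ·
  (1,4): δ = 24.37°  ·
  (1,5): δ = 39.86°  ·
  (1,6): δ = 115.98°  ·
  (1,7): δ = 140.16°  ·
  (2,3): δ = 114.43°  ·
  (2,4): δ = 88.20°  ·
  (2,5): δ = 23.98°  ·
  (2,6): δ = 52.15°  ·
  (2,7): δ = 76.33°  ·
  (3,4): δ = 153.77°  ·
  (3,5): δ = 89.55°  ·
  (3,6): δ = 13.42°  ✓
  (3,7): δ = 10.76°  ✓
  (4,5): δ = 115.78°  ·
  (4,6): δ = 39.65°  ·
  (4,7): δ = 15.47°  ✓
  (5,6): δ = 103.87°  ·
  (5,7): δ = 79.70°  ·
  (6,7): δ = 155.82°  ·
antipodal pairs: 4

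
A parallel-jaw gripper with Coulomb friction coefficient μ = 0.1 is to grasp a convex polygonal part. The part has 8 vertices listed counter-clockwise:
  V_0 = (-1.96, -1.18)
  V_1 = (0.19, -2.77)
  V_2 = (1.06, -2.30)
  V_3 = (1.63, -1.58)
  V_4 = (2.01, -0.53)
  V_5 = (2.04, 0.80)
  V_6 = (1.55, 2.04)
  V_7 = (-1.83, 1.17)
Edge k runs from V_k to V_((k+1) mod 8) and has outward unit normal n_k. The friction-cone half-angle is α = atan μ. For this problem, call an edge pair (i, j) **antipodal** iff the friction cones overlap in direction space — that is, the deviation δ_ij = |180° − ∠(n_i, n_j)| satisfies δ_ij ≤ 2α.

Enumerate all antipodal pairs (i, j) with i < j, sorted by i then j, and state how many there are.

α = atan 0.1 = 5.71°;  2α = 11.42°
n_0 = (-0.5946, -0.8040)
n_1 = (+0.4753, -0.8798)
n_2 = (+0.7840, -0.6207)
n_3 = (+0.9403, -0.3403)
n_4 = (+0.9997, -0.0226)
n_5 = (+0.9300, +0.3675)
n_6 = (-0.2493, +0.9684)
n_7 = (-0.9985, +0.0552)
  (0,1): δ = 115.14°  ·
  (0,2): δ = 91.88°  ·
  (0,3): δ = 73.41°  ·
  (0,4): δ = 54.81°  ·
  (0,5): δ = 31.95°  ·
  (0,6): δ = 50.92°  ·
  (0,7): δ = 123.32°  ·
  (1,2): δ = 156.75°  ·
  (1,3): δ = 138.27°  ·
  (1,4): δ = 119.67°  ·
  (1,5): δ = 96.82°  ·
  (1,6): δ = 13.94°  ·
  (1,7): δ = 58.45°  ·
  (2,3): δ = 161.53°  ·
  (2,4): δ = 142.92°  ·
  (2,5): δ = 120.07°  ·
  (2,6): δ = 37.20°  ·
  (2,7): δ = 35.20°  ·
  (3,4): δ = 161.40°  ·
  (3,5): δ = 138.54°  ·
  (3,6): δ = 55.67°  ·
  (3,7): δ = 16.73°  ·
  (4,5): δ = 157.15°  ·
  (4,6): δ = 74.27°  ·
  (4,7): δ = 1.87°  ✓
  (5,6): δ = 97.13°  ·
  (5,7): δ = 24.73°  ·
  (6,7): δ = 107.60°  ·
antipodal pairs: 1

count = 1; pairs: (4,7)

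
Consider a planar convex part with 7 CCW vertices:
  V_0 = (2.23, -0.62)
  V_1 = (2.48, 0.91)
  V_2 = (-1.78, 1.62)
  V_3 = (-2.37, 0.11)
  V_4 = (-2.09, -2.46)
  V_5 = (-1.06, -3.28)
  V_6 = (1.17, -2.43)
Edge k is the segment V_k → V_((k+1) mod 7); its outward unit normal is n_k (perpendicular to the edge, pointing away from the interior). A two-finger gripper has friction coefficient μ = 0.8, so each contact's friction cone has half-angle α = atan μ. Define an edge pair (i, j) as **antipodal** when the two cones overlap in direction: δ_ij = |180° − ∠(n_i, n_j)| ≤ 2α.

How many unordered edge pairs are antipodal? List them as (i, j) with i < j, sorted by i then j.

α = atan 0.8 = 38.66°;  2α = 77.32°
n_0 = (+0.9869, -0.1613)
n_1 = (+0.1644, +0.9864)
n_2 = (-0.9314, +0.3639)
n_3 = (-0.9941, -0.1083)
n_4 = (-0.6228, -0.7823)
n_5 = (+0.3562, -0.9344)
n_6 = (+0.8629, -0.5054)
  (0,1): δ = 90.18°  ·
  (0,2): δ = 12.06°  ✓
  (0,3): δ = 15.50°  ✓
  (0,4): δ = 60.76°  ✓
  (0,5): δ = 120.15°  ·
  (0,6): δ = 158.93°  ·
  (1,2): δ = 101.88°  ·
  (1,3): δ = 74.32°  ✓
  (1,4): δ = 29.06°  ✓
  (1,5): δ = 30.33°  ✓
  (1,6): δ = 69.11°  ✓
  (2,3): δ = 152.44°  ·
  (2,4): δ = 107.18°  ·
  (2,5): δ = 47.79°  ✓
  (2,6): δ = 9.01°  ✓
  (3,4): δ = 134.74°  ·
  (3,5): δ = 75.35°  ✓
  (3,6): δ = 36.57°  ✓
  (4,5): δ = 120.61°  ·
  (4,6): δ = 81.83°  ·
  (5,6): δ = 141.22°  ·
antipodal pairs: 11

count = 11; pairs: (0,2), (0,3), (0,4), (1,3), (1,4), (1,5), (1,6), (2,5), (2,6), (3,5), (3,6)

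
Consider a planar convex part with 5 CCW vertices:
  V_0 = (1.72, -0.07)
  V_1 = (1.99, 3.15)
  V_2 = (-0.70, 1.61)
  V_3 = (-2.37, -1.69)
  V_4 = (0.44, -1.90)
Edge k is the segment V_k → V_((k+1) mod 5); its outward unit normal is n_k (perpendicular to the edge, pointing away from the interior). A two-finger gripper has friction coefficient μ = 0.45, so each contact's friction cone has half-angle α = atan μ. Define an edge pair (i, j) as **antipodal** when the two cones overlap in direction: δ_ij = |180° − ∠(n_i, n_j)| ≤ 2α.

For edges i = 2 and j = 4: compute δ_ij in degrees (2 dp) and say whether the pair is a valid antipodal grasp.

δ = 8.13°, valid

α = atan 0.45 = 24.23°;  2α = 48.46°
edge 2: e_2 = (-1.67, -3.30);  n_2 = (-0.8923, +0.4515)
edge 4: e_4 = (+1.28, +1.83);  n_4 = (+0.8194, -0.5732)
∠(n_2, n_4) = 171.87°
δ = |180° − 171.87°| = 8.13°
8.13° ≤ 2α = 48.46°  →  valid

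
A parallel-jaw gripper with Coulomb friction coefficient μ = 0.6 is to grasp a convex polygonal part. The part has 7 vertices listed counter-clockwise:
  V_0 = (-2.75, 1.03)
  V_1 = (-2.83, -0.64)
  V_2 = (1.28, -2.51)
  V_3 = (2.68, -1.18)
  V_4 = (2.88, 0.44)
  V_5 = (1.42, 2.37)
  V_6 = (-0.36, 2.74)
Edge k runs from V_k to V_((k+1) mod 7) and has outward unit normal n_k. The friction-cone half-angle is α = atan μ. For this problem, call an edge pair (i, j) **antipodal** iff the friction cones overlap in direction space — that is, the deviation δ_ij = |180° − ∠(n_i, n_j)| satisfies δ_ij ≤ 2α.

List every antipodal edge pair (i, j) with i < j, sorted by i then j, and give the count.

α = atan 0.6 = 30.96°;  2α = 61.93°
n_0 = (-0.9989, +0.0478)
n_1 = (-0.4141, -0.9102)
n_2 = (+0.6887, -0.7250)
n_3 = (+0.9925, -0.1225)
n_4 = (+0.7975, +0.6033)
n_5 = (+0.2035, +0.9791)
n_6 = (-0.5819, +0.8133)
  (0,1): δ = 111.72°  ·
  (0,2): δ = 43.73°  ✓
  (0,3): δ = 4.30°  ✓
  (0,4): δ = 39.85°  ✓
  (0,5): δ = 81.00°  ·
  (0,6): δ = 128.33°  ·
  (1,2): δ = 112.00°  ·
  (1,3): δ = 72.57°  ·
  (1,4): δ = 28.43°  ✓
  (1,5): δ = 12.72°  ✓
  (1,6): δ = 60.05°  ✓
  (2,3): δ = 140.57°  ·
  (2,4): δ = 96.42°  ·
  (2,5): δ = 55.27°  ✓
  (2,6): δ = 7.95°  ✓
  (3,4): δ = 135.86°  ·
  (3,5): δ = 94.70°  ·
  (3,6): δ = 47.38°  ✓
  (4,5): δ = 138.85°  ·
  (4,6): δ = 91.52°  ·
  (5,6): δ = 132.67°  ·
antipodal pairs: 9

count = 9; pairs: (0,2), (0,3), (0,4), (1,4), (1,5), (1,6), (2,5), (2,6), (3,6)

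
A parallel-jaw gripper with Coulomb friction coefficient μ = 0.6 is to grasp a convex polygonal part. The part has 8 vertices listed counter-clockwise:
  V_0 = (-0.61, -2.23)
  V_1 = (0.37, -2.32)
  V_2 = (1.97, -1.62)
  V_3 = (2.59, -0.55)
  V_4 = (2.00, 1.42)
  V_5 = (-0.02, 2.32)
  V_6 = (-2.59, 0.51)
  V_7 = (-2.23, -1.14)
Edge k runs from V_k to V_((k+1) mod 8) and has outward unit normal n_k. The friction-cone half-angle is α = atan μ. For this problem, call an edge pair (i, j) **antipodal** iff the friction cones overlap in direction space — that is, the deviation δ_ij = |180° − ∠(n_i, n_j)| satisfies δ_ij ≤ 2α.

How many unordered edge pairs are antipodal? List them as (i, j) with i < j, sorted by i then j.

count = 10; pairs: (0,4), (0,5), (1,4), (1,5), (2,5), (2,6), (3,6), (3,7), (4,6), (4,7)

α = atan 0.6 = 30.96°;  2α = 61.93°
n_0 = (-0.0915, -0.9958)
n_1 = (+0.4008, -0.9162)
n_2 = (+0.8652, -0.5014)
n_3 = (+0.9580, +0.2869)
n_4 = (+0.4070, +0.9134)
n_5 = (-0.5758, +0.8176)
n_6 = (-0.9770, -0.2132)
n_7 = (-0.5582, -0.8297)
  (0,1): δ = 151.12°  ·
  (0,2): δ = 114.84°  ·
  (0,3): δ = 68.08°  ·
  (0,4): δ = 18.77°  ✓
  (0,5): δ = 40.40°  ✓
  (0,6): δ = 107.56°  ·
  (0,7): δ = 151.31°  ·
  (1,2): δ = 143.72°  ·
  (1,3): δ = 96.96°  ·
  (1,4): δ = 47.64°  ✓
  (1,5): δ = 11.53°  ✓
  (1,6): δ = 78.68°  ·
  (1,7): δ = 122.44°  ·
  (2,3): δ = 133.24°  ·
  (2,4): δ = 83.93°  ·
  (2,5): δ = 24.75°  ✓
  (2,6): δ = 42.40°  ✓
  (2,7): δ = 86.16°  ·
  (3,4): δ = 130.69°  ·
  (3,5): δ = 71.52°  ·
  (3,6): δ = 4.36°  ✓
  (3,7): δ = 39.39°  ✓
  (4,5): δ = 120.83°  ·
  (4,6): δ = 53.68°  ✓
  (4,7): δ = 9.92°  ✓
  (5,6): δ = 112.85°  ·
  (5,7): δ = 69.09°  ·
  (6,7): δ = 136.24°  ·
antipodal pairs: 10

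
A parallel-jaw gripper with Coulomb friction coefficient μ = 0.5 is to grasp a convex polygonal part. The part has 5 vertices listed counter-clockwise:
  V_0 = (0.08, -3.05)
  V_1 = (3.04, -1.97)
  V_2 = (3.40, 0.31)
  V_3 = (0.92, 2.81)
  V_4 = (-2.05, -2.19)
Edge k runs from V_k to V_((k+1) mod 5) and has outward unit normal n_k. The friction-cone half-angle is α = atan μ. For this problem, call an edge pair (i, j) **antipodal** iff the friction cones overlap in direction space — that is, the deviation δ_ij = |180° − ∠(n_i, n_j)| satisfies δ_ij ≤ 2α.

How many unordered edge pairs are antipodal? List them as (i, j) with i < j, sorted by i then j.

α = atan 0.5 = 26.57°;  2α = 53.13°
n_0 = (+0.3428, -0.9394)
n_1 = (+0.9878, -0.1560)
n_2 = (+0.7099, +0.7043)
n_3 = (-0.8598, +0.5107)
n_4 = (-0.3744, -0.9273)
  (0,1): δ = 119.02°  ·
  (0,2): δ = 65.28°  ·
  (0,3): δ = 39.24°  ✓
  (0,4): δ = 137.97°  ·
  (1,2): δ = 126.26°  ·
  (1,3): δ = 21.74°  ✓
  (1,4): δ = 76.99°  ·
  (2,3): δ = 75.48°  ·
  (2,4): δ = 23.24°  ✓
  (3,4): δ = 81.28°  ·
antipodal pairs: 3

count = 3; pairs: (0,3), (1,3), (2,4)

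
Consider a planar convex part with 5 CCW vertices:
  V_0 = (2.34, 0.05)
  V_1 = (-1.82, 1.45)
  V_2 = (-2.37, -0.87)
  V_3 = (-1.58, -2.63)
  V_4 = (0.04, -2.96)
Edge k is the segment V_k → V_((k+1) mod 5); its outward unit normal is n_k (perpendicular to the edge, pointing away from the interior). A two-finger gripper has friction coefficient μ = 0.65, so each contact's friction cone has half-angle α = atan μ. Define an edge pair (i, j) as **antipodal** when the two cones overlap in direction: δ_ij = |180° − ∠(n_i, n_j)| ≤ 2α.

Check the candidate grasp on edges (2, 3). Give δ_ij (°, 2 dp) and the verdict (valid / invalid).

α = atan 0.65 = 33.02°;  2α = 66.05°
edge 2: e_2 = (+0.79, -1.76);  n_2 = (-0.9123, -0.4095)
edge 3: e_3 = (+1.62, -0.33);  n_3 = (-0.1996, -0.9799)
∠(n_2, n_3) = 54.31°
δ = |180° − 54.31°| = 125.69°
125.69° > 2α = 66.05°  →  invalid

δ = 125.69°, invalid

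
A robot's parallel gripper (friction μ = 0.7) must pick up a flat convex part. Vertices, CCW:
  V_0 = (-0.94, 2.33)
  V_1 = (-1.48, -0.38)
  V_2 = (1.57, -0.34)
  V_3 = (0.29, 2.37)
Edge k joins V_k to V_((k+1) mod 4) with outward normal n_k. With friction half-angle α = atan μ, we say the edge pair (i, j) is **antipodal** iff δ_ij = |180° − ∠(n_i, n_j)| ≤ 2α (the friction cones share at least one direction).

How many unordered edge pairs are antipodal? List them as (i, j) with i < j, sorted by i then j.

count = 3; pairs: (0,2), (1,2), (1,3)

α = atan 0.7 = 34.99°;  2α = 69.98°
n_0 = (-0.9807, +0.1954)
n_1 = (+0.0131, -0.9999)
n_2 = (+0.9042, +0.4271)
n_3 = (-0.0325, +0.9995)
  (0,1): δ = 77.98°  ·
  (0,2): δ = 36.55°  ✓
  (0,3): δ = 103.13°  ·
  (1,2): δ = 65.47°  ✓
  (1,3): δ = 1.11°  ✓
  (2,3): δ = 113.42°  ·
antipodal pairs: 3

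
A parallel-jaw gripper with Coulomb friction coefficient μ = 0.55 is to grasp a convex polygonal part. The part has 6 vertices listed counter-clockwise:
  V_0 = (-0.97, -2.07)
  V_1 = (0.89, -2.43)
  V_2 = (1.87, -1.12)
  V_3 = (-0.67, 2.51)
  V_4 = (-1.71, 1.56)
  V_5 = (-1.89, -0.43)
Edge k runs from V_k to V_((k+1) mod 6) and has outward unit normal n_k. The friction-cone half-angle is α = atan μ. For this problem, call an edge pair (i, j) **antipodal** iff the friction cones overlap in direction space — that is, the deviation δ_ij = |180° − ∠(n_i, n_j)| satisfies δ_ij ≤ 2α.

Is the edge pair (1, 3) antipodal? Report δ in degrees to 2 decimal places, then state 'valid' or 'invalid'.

δ = 10.79°, valid

α = atan 0.55 = 28.81°;  2α = 57.62°
edge 1: e_1 = (+0.98, +1.31);  n_1 = (+0.8007, -0.5990)
edge 3: e_3 = (-1.04, -0.95);  n_3 = (-0.6744, +0.7383)
∠(n_1, n_3) = 169.21°
δ = |180° − 169.21°| = 10.79°
10.79° ≤ 2α = 57.62°  →  valid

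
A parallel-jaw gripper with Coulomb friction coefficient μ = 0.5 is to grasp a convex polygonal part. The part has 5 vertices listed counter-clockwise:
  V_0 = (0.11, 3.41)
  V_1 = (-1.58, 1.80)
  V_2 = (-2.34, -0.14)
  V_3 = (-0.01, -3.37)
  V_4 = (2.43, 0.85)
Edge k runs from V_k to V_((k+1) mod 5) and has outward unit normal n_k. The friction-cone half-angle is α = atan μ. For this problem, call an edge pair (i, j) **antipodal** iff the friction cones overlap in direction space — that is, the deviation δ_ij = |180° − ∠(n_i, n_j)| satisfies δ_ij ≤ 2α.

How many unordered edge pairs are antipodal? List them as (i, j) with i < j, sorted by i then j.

count = 3; pairs: (0,3), (1,3), (2,4)

α = atan 0.5 = 26.57°;  2α = 53.13°
n_0 = (-0.6898, +0.7240)
n_1 = (-0.9311, +0.3648)
n_2 = (-0.8110, -0.5850)
n_3 = (+0.8657, -0.5006)
n_4 = (+0.7410, +0.6715)
  (0,1): δ = 155.00°  ·
  (0,2): δ = 97.81°  ·
  (0,3): δ = 16.35°  ✓
  (0,4): δ = 88.57°  ·
  (1,2): δ = 122.80°  ·
  (1,3): δ = 8.64°  ✓
  (1,4): δ = 63.58°  ·
  (2,3): δ = 65.84°  ·
  (2,4): δ = 6.38°  ✓
  (3,4): δ = 107.78°  ·
antipodal pairs: 3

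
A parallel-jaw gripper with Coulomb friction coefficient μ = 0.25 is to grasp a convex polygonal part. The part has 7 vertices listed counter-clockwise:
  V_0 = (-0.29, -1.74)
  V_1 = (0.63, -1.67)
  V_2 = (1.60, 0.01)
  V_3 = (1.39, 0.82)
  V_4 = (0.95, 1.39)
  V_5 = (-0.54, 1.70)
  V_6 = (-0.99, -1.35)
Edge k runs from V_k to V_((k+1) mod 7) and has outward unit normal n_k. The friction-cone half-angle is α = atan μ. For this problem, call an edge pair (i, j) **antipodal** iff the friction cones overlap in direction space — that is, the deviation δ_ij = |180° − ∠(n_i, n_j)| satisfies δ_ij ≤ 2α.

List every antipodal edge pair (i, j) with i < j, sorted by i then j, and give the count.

α = atan 0.25 = 14.04°;  2α = 28.07°
n_0 = (+0.0759, -0.9971)
n_1 = (+0.8660, -0.5000)
n_2 = (+0.9680, +0.2510)
n_3 = (+0.7916, +0.6111)
n_4 = (+0.2037, +0.9790)
n_5 = (-0.9893, +0.1460)
n_6 = (-0.4867, -0.8736)
  (0,1): δ = 124.35°  ·
  (0,2): δ = 79.82°  ·
  (0,3): δ = 56.69°  ·
  (0,4): δ = 16.10°  ✓
  (0,5): δ = 77.26°  ·
  (0,6): δ = 146.52°  ·
  (1,2): δ = 135.46°  ·
  (1,3): δ = 112.33°  ·
  (1,4): δ = 71.75°  ·
  (1,5): δ = 21.61°  ✓
  (1,6): δ = 90.88°  ·
  (2,3): δ = 156.87°  ·
  (2,4): δ = 116.29°  ·
  (2,5): δ = 22.93°  ✓
  (2,6): δ = 46.34°  ·
  (3,4): δ = 139.42°  ·
  (3,5): δ = 46.06°  ·
  (3,6): δ = 23.21°  ✓
  (4,5): δ = 86.64°  ·
  (4,6): δ = 17.37°  ✓
  (5,6): δ = 110.73°  ·
antipodal pairs: 5

count = 5; pairs: (0,4), (1,5), (2,5), (3,6), (4,6)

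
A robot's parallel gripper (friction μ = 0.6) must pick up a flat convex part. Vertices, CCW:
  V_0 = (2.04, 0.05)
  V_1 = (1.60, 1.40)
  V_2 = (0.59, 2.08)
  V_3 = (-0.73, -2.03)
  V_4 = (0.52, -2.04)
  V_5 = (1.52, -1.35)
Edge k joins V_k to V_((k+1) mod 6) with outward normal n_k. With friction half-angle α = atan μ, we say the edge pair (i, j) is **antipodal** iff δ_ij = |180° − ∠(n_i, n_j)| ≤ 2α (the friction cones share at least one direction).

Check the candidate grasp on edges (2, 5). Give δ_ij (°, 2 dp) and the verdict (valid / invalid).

δ = 2.57°, valid

α = atan 0.6 = 30.96°;  2α = 61.93°
edge 2: e_2 = (-1.32, -4.11);  n_2 = (-0.9521, +0.3058)
edge 5: e_5 = (+0.52, +1.40);  n_5 = (+0.9374, -0.3482)
∠(n_2, n_5) = 177.43°
δ = |180° − 177.43°| = 2.57°
2.57° ≤ 2α = 61.93°  →  valid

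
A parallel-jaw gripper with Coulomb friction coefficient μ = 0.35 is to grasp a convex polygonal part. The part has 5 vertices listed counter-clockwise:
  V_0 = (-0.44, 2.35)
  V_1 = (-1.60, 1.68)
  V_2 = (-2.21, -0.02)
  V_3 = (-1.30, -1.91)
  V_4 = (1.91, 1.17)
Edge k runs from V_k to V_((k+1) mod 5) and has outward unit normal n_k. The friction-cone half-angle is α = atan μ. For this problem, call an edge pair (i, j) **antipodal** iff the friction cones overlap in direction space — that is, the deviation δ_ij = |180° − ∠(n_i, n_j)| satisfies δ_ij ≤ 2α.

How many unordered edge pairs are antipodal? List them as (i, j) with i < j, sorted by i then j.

count = 3; pairs: (0,3), (1,3), (2,4)

α = atan 0.35 = 19.29°;  2α = 38.58°
n_0 = (-0.5002, +0.8659)
n_1 = (-0.9412, +0.3377)
n_2 = (-0.9010, -0.4338)
n_3 = (+0.6923, -0.7216)
n_4 = (+0.4487, +0.8937)
  (0,1): δ = 139.75°  ·
  (0,2): δ = 94.30°  ·
  (0,3): δ = 13.81°  ✓
  (0,4): δ = 123.33°  ·
  (1,2): δ = 134.55°  ·
  (1,3): δ = 26.44°  ✓
  (1,4): δ = 83.08°  ·
  (2,3): δ = 71.89°  ·
  (2,4): δ = 37.63°  ✓
  (3,4): δ = 70.48°  ·
antipodal pairs: 3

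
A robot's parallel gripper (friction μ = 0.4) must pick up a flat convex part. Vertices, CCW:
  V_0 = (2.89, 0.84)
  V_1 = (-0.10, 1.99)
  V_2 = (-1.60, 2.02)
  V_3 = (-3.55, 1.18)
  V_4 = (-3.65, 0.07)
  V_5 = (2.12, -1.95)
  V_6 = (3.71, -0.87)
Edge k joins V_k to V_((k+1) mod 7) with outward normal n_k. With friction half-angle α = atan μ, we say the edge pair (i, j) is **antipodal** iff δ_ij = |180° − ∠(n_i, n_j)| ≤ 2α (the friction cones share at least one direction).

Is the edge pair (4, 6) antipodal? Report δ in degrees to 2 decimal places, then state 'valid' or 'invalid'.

δ = 45.09°, invalid

α = atan 0.4 = 21.80°;  2α = 43.60°
edge 4: e_4 = (+5.77, -2.02);  n_4 = (-0.3304, -0.9438)
edge 6: e_6 = (-0.82, +1.71);  n_6 = (+0.9017, +0.4324)
∠(n_4, n_6) = 134.91°
δ = |180° − 134.91°| = 45.09°
45.09° > 2α = 43.60°  →  invalid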